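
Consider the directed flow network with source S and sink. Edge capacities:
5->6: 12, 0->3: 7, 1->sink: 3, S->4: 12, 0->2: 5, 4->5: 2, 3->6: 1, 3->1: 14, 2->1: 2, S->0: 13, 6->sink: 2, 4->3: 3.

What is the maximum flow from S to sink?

Augment S->4->5->6->sink: bottleneck 2. Total 2.
Augment S->4->3->1->sink: bottleneck 3. Total 5.
No augmenting path remains in the residual graph.

5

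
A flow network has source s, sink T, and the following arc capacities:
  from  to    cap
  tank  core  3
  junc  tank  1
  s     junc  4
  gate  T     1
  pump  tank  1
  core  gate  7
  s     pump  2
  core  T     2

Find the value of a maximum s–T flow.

Augment s→junc→tank→core→T: bottleneck 1. Total 1.
Augment s→pump→tank→core→T: bottleneck 1. Total 2.
No augmenting path remains in the residual graph.

2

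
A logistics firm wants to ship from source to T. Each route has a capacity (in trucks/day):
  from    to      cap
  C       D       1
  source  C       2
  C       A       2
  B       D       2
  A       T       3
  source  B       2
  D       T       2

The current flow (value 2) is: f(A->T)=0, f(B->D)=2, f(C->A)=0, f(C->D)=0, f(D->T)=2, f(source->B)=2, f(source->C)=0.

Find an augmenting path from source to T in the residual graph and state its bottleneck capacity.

Residual along source->C->A->T: source->C: 2, C->A: 2, A->T: 3.
Bottleneck = min = 2.

source->C->A->T, bottleneck 2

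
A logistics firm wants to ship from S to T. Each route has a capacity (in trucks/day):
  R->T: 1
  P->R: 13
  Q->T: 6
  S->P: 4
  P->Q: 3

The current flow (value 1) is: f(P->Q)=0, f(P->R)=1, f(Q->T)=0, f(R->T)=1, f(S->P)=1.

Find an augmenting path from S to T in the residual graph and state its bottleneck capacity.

S->P->Q->T, bottleneck 3

Residual along S->P->Q->T: S->P: 3, P->Q: 3, Q->T: 6.
Bottleneck = min = 3.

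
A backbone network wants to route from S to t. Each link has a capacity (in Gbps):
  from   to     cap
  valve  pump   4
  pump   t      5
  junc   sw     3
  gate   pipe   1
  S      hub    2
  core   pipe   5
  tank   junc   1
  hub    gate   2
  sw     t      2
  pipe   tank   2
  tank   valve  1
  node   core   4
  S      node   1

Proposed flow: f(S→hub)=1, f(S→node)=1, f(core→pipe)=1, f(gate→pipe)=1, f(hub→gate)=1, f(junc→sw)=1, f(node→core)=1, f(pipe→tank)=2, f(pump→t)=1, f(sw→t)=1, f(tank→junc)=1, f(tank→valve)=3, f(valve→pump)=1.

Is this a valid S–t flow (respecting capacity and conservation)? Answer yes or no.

No

Capacity violated on tank→valve: flow 3 > capacity 1.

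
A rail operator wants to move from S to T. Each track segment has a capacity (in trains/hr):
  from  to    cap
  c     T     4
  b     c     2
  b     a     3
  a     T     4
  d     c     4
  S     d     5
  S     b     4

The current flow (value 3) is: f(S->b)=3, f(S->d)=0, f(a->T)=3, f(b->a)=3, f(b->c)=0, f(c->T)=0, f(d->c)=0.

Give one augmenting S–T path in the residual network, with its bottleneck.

S->b->c->T, bottleneck 1

Residual along S->b->c->T: S->b: 1, b->c: 2, c->T: 4.
Bottleneck = min = 1.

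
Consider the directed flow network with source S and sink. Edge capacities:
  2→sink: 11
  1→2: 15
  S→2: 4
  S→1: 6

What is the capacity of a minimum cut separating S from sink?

Max flow = 10 (via 2 augmenting paths).
In the residual at optimum, the set reachable from S is {S}.
Cut edges: S→1 (cap 6), S→2 (cap 4). Sum = 10.

10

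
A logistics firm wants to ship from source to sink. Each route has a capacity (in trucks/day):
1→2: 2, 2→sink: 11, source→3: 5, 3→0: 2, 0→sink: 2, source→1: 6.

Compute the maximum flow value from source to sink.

4

Augment source→3→0→sink: bottleneck 2. Total 2.
Augment source→1→2→sink: bottleneck 2. Total 4.
No augmenting path remains in the residual graph.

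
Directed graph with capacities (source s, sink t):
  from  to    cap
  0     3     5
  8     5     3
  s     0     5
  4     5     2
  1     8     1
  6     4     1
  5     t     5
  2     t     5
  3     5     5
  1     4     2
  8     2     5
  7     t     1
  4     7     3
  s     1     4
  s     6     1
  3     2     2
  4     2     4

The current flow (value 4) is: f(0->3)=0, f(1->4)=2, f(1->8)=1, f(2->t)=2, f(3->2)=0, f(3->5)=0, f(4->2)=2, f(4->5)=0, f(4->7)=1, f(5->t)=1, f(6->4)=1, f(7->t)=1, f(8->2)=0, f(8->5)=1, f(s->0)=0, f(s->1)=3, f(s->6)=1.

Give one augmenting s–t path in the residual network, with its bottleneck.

Residual along s->0->3->5->t: s->0: 5, 0->3: 5, 3->5: 5, 5->t: 4.
Bottleneck = min = 4.

s->0->3->5->t, bottleneck 4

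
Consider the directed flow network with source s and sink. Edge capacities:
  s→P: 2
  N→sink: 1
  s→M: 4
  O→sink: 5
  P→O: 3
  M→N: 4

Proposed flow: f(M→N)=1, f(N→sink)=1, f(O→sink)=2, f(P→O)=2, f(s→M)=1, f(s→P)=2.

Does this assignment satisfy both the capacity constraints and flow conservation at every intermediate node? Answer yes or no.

Yes

Every edge has 0 ≤ f(e) ≤ cap(e).
At each intermediate node, inflow equals outflow.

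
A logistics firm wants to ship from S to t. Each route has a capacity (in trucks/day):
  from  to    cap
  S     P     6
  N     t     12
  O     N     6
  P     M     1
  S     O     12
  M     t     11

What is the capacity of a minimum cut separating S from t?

7

Max flow = 7 (via 2 augmenting paths).
In the residual at optimum, the set reachable from S is {O, P, S}.
Cut edges: O->N (cap 6), P->M (cap 1). Sum = 7.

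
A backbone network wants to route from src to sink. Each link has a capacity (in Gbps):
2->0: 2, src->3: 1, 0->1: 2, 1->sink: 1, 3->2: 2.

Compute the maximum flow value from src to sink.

1

Augment src->3->2->0->1->sink: bottleneck 1. Total 1.
No augmenting path remains in the residual graph.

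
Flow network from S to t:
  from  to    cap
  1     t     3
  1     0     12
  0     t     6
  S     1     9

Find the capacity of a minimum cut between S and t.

Max flow = 9 (via 2 augmenting paths).
In the residual at optimum, the set reachable from S is {S}.
Cut edges: S→1 (cap 9). Sum = 9.

9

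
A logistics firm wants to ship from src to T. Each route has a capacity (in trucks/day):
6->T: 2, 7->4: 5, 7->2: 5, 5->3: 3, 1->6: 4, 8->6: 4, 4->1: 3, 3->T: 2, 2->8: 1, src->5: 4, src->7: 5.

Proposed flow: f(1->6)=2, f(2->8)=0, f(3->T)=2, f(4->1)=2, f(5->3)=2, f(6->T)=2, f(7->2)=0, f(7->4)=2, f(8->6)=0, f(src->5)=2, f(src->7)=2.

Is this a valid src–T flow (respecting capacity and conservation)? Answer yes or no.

Every edge has 0 ≤ f(e) ≤ cap(e).
At each intermediate node, inflow equals outflow.

Yes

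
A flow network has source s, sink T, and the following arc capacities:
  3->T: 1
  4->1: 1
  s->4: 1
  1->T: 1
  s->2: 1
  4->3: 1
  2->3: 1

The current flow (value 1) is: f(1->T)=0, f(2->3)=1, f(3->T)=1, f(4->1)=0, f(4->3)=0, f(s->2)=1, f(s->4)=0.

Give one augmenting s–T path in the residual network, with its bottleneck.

s->4->1->T, bottleneck 1

Residual along s->4->1->T: s->4: 1, 4->1: 1, 1->T: 1.
Bottleneck = min = 1.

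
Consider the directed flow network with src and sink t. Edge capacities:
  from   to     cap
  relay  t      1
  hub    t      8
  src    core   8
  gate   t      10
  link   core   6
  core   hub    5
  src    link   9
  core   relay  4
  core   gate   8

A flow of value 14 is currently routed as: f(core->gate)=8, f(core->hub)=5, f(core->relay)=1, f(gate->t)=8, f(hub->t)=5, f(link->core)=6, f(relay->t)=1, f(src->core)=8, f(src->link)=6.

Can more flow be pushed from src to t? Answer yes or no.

No

Residual reachable from src: {link, src}; t is not reachable.
Saturated cut: src->core, link->core with total capacity 14 = current flow value. Flow is maximum.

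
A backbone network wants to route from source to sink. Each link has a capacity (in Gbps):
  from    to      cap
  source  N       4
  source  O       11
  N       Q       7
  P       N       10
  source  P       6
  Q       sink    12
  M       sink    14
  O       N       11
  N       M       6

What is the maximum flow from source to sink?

13

Augment source->N->Q->sink: bottleneck 4. Total 4.
Augment source->O->N->Q->sink: bottleneck 3. Total 7.
Augment source->O->N->M->sink: bottleneck 6. Total 13.
No augmenting path remains in the residual graph.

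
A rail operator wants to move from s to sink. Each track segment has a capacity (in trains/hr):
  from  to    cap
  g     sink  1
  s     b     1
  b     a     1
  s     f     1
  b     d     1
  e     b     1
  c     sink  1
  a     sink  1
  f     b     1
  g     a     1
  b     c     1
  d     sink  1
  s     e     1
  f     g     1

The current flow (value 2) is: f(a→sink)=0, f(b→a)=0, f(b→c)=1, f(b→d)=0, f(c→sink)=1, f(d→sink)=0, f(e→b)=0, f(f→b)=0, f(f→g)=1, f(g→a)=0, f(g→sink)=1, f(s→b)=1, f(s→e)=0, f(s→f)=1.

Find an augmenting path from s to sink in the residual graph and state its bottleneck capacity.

s→e→b→d→sink, bottleneck 1

Residual along s→e→b→d→sink: s→e: 1, e→b: 1, b→d: 1, d→sink: 1.
Bottleneck = min = 1.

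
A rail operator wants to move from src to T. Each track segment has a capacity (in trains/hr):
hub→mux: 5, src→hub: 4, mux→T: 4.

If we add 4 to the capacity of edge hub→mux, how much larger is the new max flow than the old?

0

Original max flow = 4.
Edge hub→mux does not cross the min cut (source side {src}), so extra capacity there cannot help.
New max flow = 4. Increase = 0.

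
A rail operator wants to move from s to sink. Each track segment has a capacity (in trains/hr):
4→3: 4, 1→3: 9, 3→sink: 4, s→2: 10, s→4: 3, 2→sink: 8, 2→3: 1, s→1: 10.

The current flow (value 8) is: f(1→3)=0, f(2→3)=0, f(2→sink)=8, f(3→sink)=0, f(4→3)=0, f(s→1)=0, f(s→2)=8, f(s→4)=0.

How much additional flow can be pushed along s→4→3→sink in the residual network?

Residual capacities along the path: s→4: 3, 4→3: 4, 3→sink: 4.
Minimum is 3.

3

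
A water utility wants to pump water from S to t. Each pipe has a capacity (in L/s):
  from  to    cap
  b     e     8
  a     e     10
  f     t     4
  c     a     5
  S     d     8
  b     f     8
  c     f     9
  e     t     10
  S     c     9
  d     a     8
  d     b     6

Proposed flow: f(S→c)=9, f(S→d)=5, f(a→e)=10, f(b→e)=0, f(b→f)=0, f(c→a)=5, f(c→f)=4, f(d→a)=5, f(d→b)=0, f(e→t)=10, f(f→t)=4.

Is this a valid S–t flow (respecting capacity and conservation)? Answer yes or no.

Every edge has 0 ≤ f(e) ≤ cap(e).
At each intermediate node, inflow equals outflow.

Yes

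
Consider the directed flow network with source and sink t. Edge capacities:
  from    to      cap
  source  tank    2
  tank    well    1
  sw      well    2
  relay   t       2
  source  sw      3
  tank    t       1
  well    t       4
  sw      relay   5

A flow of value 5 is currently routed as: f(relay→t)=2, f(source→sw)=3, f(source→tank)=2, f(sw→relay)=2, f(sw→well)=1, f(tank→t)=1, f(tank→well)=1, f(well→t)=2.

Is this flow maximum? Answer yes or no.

Yes

Residual reachable from source: {source}; t is not reachable.
Saturated cut: source→sw, source→tank with total capacity 5 = current flow value. Flow is maximum.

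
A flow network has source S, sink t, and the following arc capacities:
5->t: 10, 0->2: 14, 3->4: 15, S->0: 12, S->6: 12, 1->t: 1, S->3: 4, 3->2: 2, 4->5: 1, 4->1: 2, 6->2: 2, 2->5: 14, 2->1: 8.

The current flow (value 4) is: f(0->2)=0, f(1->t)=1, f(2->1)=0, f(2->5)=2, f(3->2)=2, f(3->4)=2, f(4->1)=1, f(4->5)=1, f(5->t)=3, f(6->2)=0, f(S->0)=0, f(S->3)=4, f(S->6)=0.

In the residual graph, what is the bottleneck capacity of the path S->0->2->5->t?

7

Residual capacities along the path: S->0: 12, 0->2: 14, 2->5: 12, 5->t: 7.
Minimum is 7.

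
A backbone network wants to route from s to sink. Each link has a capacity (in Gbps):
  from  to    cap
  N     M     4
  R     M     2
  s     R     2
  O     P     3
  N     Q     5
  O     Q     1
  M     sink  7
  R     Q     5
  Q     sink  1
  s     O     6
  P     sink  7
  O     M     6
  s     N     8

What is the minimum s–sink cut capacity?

11

Max flow = 11 (via 5 augmenting paths).
In the residual at optimum, the set reachable from s is {M, N, O, Q, R, s}.
Cut edges: O→P (cap 3), M→sink (cap 7), Q→sink (cap 1). Sum = 11.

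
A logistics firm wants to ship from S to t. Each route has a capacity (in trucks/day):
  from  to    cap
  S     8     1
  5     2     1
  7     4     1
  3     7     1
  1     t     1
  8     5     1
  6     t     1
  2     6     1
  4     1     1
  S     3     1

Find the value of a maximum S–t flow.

2

Augment S→3→7→4→1→t: bottleneck 1. Total 1.
Augment S→8→5→2→6→t: bottleneck 1. Total 2.
No augmenting path remains in the residual graph.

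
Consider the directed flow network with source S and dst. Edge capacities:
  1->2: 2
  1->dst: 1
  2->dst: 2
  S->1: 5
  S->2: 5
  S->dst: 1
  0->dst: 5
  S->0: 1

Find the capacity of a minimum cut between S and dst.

5

Max flow = 5 (via 4 augmenting paths).
In the residual at optimum, the set reachable from S is {1, 2, S}.
Cut edges: S->0 (cap 1), S->dst (cap 1), 1->dst (cap 1), 2->dst (cap 2). Sum = 5.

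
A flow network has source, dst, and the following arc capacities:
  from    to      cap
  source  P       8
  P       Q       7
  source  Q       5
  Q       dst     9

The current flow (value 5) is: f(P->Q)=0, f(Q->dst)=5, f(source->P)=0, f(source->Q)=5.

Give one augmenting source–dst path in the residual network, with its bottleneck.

source->P->Q->dst, bottleneck 4

Residual along source->P->Q->dst: source->P: 8, P->Q: 7, Q->dst: 4.
Bottleneck = min = 4.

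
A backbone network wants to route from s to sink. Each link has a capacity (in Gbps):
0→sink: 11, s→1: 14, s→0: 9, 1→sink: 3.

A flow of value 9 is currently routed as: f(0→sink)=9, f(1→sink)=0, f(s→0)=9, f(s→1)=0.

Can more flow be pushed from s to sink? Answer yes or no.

Yes

Residual path s→1→sink has bottleneck 3 > 0.
Pushing 3 along it raises the flow to 12, so the given flow is not maximum.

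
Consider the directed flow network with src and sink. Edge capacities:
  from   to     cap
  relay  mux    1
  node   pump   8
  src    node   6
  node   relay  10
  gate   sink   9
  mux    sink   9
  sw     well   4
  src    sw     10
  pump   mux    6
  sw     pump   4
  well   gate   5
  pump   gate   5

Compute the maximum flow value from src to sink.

14

Augment src->node->relay->mux->sink: bottleneck 1. Total 1.
Augment src->node->pump->mux->sink: bottleneck 5. Total 6.
Augment src->sw->pump->mux->sink: bottleneck 1. Total 7.
Augment src->sw->pump->gate->sink: bottleneck 3. Total 10.
Augment src->sw->well->gate->sink: bottleneck 4. Total 14.
No augmenting path remains in the residual graph.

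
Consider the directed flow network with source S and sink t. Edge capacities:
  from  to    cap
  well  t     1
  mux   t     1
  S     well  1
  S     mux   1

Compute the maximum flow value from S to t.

2

Augment S→mux→t: bottleneck 1. Total 1.
Augment S→well→t: bottleneck 1. Total 2.
No augmenting path remains in the residual graph.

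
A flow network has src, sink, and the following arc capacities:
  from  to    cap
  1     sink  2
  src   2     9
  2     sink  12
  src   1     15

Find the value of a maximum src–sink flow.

Augment src→2→sink: bottleneck 9. Total 9.
Augment src→1→sink: bottleneck 2. Total 11.
No augmenting path remains in the residual graph.

11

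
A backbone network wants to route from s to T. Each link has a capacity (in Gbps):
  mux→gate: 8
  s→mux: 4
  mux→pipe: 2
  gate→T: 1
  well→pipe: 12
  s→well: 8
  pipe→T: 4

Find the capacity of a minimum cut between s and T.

Max flow = 5 (via 3 augmenting paths).
In the residual at optimum, the set reachable from s is {gate, mux, pipe, s, well}.
Cut edges: gate→T (cap 1), pipe→T (cap 4). Sum = 5.

5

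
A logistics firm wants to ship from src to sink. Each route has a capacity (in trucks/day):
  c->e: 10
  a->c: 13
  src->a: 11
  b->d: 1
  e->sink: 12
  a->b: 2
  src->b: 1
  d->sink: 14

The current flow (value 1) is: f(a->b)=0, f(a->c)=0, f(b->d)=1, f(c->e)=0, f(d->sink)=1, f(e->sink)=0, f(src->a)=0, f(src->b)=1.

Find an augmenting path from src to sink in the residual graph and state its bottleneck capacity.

src->a->c->e->sink, bottleneck 10

Residual along src->a->c->e->sink: src->a: 11, a->c: 13, c->e: 10, e->sink: 12.
Bottleneck = min = 10.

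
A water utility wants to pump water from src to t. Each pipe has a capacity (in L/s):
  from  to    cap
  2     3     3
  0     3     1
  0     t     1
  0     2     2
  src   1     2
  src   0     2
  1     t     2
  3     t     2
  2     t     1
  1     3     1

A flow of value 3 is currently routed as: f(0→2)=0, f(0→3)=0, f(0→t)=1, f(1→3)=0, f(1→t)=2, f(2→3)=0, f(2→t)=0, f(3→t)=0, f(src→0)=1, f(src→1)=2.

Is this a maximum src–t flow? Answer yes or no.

No

Residual path src→0→2→t has bottleneck 1 > 0.
Pushing 1 along it raises the flow to 4, so the given flow is not maximum.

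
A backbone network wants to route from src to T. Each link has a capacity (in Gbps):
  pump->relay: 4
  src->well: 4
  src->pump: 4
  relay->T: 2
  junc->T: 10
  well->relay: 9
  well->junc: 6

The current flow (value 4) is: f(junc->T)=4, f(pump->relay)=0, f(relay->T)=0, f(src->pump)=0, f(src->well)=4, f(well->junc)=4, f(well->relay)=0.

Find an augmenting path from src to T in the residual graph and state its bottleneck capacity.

Residual along src->pump->relay->T: src->pump: 4, pump->relay: 4, relay->T: 2.
Bottleneck = min = 2.

src->pump->relay->T, bottleneck 2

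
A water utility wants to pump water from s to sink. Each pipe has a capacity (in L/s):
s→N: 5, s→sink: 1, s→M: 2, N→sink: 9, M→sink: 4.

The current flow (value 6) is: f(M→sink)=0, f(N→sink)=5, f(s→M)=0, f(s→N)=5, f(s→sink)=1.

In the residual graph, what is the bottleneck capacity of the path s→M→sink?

Residual capacities along the path: s→M: 2, M→sink: 4.
Minimum is 2.

2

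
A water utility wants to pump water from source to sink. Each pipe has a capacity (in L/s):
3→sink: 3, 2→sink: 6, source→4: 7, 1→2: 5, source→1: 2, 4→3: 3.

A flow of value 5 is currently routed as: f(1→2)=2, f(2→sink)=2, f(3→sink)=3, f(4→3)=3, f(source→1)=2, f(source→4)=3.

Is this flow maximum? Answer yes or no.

Yes

Residual reachable from source: {4, source}; sink is not reachable.
Saturated cut: 4→3, source→1 with total capacity 5 = current flow value. Flow is maximum.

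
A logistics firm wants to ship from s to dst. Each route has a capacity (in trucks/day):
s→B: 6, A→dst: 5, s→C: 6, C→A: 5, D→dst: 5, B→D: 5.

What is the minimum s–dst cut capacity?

Max flow = 10 (via 2 augmenting paths).
In the residual at optimum, the set reachable from s is {B, C, s}.
Cut edges: B→D (cap 5), C→A (cap 5). Sum = 10.

10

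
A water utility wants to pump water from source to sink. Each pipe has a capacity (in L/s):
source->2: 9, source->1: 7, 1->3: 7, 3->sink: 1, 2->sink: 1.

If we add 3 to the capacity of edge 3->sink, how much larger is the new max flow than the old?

Original max flow = 2.
After raising cap(3->sink), augmenting paths through that edge carry 3 more units.
New max flow = 5. Increase = 3.

3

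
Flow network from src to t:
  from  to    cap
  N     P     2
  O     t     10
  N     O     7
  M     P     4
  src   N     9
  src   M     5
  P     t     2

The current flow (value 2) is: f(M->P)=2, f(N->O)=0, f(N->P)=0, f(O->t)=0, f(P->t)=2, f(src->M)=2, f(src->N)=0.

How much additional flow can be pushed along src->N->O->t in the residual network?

Residual capacities along the path: src->N: 9, N->O: 7, O->t: 10.
Minimum is 7.

7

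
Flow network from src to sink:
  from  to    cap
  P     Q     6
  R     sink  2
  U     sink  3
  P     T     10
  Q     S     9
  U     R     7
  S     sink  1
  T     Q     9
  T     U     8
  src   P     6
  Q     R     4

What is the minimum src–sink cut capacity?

Max flow = 6 (via 3 augmenting paths).
In the residual at optimum, the set reachable from src is {src}.
Cut edges: src→P (cap 6). Sum = 6.

6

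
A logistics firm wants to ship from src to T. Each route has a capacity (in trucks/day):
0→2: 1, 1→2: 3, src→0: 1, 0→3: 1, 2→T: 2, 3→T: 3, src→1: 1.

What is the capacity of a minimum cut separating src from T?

Max flow = 2 (via 2 augmenting paths).
In the residual at optimum, the set reachable from src is {src}.
Cut edges: src→1 (cap 1), src→0 (cap 1). Sum = 2.

2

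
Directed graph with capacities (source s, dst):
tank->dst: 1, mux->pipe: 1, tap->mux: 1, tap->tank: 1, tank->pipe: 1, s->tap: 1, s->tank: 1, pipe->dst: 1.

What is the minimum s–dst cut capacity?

Max flow = 2 (via 2 augmenting paths).
In the residual at optimum, the set reachable from s is {s}.
Cut edges: s->tap (cap 1), s->tank (cap 1). Sum = 2.

2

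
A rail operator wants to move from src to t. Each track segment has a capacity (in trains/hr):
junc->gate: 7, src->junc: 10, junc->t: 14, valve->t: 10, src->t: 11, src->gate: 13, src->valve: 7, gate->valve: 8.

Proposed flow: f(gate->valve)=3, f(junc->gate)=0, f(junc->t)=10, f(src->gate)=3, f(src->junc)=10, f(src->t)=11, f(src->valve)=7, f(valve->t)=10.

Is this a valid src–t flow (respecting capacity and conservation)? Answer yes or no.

Every edge has 0 ≤ f(e) ≤ cap(e).
At each intermediate node, inflow equals outflow.

Yes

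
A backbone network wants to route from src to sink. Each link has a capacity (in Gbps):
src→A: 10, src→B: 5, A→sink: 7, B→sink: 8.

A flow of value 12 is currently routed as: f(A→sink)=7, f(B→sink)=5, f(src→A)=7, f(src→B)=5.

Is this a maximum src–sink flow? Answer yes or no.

Yes

Residual reachable from src: {A, src}; sink is not reachable.
Saturated cut: src→B, A→sink with total capacity 12 = current flow value. Flow is maximum.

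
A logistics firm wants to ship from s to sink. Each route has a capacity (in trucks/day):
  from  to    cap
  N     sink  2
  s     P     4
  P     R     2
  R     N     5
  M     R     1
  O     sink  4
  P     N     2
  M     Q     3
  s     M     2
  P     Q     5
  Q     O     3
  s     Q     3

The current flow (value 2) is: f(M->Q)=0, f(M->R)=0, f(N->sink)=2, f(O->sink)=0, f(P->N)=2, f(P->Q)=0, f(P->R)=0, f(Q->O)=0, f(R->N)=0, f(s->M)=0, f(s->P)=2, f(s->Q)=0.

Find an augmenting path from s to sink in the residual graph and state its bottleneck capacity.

s->Q->O->sink, bottleneck 3

Residual along s->Q->O->sink: s->Q: 3, Q->O: 3, O->sink: 4.
Bottleneck = min = 3.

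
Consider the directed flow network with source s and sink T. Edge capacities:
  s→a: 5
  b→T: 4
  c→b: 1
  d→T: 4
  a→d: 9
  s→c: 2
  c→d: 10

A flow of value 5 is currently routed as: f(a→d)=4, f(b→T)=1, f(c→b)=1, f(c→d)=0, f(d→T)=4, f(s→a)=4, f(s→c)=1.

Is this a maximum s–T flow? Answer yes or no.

Yes

Residual reachable from s: {a, c, d, s}; T is not reachable.
Saturated cut: c→b, d→T with total capacity 5 = current flow value. Flow is maximum.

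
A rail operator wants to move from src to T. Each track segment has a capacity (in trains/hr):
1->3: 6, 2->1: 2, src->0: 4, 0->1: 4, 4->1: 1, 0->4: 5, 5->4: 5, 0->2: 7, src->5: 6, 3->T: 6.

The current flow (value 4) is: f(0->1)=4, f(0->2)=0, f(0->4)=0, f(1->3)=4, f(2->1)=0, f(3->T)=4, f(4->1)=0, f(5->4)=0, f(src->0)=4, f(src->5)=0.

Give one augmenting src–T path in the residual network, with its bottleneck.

src->5->4->1->3->T, bottleneck 1

Residual along src->5->4->1->3->T: src->5: 6, 5->4: 5, 4->1: 1, 1->3: 2, 3->T: 2.
Bottleneck = min = 1.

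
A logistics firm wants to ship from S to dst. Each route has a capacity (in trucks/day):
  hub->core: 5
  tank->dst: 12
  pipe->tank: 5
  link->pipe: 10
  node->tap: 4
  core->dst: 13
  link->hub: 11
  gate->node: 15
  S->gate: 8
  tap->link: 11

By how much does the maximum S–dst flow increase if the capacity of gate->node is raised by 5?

Original max flow = 4.
Edge gate->node does not cross the min cut (source side {S, gate, node}), so extra capacity there cannot help.
New max flow = 4. Increase = 0.

0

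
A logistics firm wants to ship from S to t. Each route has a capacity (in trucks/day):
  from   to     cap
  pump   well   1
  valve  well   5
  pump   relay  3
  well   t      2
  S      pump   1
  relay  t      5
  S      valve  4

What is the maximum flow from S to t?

3

Augment S→valve→well→t: bottleneck 2. Total 2.
Augment S→pump→relay→t: bottleneck 1. Total 3.
No augmenting path remains in the residual graph.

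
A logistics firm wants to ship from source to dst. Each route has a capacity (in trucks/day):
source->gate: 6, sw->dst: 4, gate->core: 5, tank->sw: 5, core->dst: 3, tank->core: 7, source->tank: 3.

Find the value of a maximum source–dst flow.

Augment source->gate->core->dst: bottleneck 3. Total 3.
Augment source->tank->sw->dst: bottleneck 3. Total 6.
No augmenting path remains in the residual graph.

6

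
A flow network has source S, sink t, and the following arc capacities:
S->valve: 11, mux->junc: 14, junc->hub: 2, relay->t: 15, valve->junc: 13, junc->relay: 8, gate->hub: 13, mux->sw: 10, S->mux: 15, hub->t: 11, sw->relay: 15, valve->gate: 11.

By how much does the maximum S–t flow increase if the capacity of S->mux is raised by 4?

Original max flow = 26.
Even with extra capacity on S->mux, another cut of capacity 26 remains binding.
New max flow = 26. Increase = 0.

0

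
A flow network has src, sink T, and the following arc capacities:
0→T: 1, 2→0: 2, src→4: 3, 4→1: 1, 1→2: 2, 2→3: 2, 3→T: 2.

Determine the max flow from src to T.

1

Augment src→4→1→2→3→T: bottleneck 1. Total 1.
No augmenting path remains in the residual graph.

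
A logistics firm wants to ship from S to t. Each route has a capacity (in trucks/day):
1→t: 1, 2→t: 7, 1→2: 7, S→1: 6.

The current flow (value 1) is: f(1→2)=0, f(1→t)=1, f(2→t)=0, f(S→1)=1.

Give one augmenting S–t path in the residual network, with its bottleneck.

S→1→2→t, bottleneck 5

Residual along S→1→2→t: S→1: 5, 1→2: 7, 2→t: 7.
Bottleneck = min = 5.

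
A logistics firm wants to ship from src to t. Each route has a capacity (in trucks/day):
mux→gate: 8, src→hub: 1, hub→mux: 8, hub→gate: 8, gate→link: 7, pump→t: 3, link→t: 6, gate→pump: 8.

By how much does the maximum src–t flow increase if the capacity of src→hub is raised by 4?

4

Original max flow = 1.
After raising cap(src→hub), augmenting paths through that edge carry 4 more units.
New max flow = 5. Increase = 4.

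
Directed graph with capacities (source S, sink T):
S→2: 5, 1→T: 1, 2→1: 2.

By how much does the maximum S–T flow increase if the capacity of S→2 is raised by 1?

0

Original max flow = 1.
Edge S→2 does not cross the min cut (source side {1, 2, S}), so extra capacity there cannot help.
New max flow = 1. Increase = 0.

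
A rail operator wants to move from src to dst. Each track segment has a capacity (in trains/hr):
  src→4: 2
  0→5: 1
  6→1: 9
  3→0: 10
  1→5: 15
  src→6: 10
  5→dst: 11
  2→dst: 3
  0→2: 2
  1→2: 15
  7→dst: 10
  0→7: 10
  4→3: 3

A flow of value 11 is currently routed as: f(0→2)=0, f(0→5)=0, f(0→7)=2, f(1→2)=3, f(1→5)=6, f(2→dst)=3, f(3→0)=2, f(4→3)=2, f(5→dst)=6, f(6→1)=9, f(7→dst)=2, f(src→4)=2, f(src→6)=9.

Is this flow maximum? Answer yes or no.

Residual reachable from src: {6, src}; dst is not reachable.
Saturated cut: src→4, 6→1 with total capacity 11 = current flow value. Flow is maximum.

Yes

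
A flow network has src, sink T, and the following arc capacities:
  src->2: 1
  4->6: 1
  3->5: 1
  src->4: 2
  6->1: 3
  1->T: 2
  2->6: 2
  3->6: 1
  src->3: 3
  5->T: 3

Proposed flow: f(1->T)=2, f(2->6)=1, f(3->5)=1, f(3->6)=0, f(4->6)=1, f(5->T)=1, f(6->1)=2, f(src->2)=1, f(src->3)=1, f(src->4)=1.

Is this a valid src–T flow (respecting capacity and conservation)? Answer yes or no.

Yes

Every edge has 0 ≤ f(e) ≤ cap(e).
At each intermediate node, inflow equals outflow.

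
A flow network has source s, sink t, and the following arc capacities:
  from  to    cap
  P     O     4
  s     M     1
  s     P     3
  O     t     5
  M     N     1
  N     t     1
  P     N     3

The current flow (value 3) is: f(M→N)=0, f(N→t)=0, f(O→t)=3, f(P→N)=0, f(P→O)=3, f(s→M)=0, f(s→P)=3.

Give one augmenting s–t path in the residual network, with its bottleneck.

s→M→N→t, bottleneck 1

Residual along s→M→N→t: s→M: 1, M→N: 1, N→t: 1.
Bottleneck = min = 1.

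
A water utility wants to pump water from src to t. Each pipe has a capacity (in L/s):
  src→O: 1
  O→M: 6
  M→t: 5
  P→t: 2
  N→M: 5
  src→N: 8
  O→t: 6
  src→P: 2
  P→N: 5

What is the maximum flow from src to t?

8

Augment src→P→t: bottleneck 2. Total 2.
Augment src→O→t: bottleneck 1. Total 3.
Augment src→N→M→t: bottleneck 5. Total 8.
No augmenting path remains in the residual graph.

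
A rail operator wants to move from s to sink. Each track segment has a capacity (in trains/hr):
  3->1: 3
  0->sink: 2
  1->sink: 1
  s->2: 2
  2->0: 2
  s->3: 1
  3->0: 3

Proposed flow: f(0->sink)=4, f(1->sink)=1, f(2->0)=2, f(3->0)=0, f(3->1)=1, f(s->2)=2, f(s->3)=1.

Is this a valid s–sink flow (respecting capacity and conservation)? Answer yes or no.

Capacity violated on 0->sink: flow 4 > capacity 2.

No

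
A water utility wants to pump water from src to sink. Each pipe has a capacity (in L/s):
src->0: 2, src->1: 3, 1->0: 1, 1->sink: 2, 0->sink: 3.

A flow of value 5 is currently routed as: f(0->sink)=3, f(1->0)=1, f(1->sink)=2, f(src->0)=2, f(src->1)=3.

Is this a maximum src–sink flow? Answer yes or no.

Yes

Residual reachable from src: {src}; sink is not reachable.
Saturated cut: src->1, src->0 with total capacity 5 = current flow value. Flow is maximum.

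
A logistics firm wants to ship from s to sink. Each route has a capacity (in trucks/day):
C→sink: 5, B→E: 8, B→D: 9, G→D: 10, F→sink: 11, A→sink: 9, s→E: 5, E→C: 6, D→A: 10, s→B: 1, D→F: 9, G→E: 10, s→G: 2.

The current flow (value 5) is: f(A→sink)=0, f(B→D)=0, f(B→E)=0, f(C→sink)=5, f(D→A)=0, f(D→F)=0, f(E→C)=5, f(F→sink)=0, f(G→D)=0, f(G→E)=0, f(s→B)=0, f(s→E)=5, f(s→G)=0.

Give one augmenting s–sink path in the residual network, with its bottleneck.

s→G→D→F→sink, bottleneck 2

Residual along s→G→D→F→sink: s→G: 2, G→D: 10, D→F: 9, F→sink: 11.
Bottleneck = min = 2.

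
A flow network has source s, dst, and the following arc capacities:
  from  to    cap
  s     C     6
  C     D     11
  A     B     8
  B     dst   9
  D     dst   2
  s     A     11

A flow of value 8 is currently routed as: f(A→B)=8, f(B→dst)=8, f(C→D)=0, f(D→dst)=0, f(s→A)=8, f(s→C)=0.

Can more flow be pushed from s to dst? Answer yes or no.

Yes

Residual path s→C→D→dst has bottleneck 2 > 0.
Pushing 2 along it raises the flow to 10, so the given flow is not maximum.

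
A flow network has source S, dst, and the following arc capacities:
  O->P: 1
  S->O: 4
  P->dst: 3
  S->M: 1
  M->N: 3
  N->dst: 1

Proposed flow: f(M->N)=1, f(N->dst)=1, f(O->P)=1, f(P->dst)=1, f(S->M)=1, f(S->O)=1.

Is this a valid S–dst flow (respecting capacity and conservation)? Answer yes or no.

Every edge has 0 ≤ f(e) ≤ cap(e).
At each intermediate node, inflow equals outflow.

Yes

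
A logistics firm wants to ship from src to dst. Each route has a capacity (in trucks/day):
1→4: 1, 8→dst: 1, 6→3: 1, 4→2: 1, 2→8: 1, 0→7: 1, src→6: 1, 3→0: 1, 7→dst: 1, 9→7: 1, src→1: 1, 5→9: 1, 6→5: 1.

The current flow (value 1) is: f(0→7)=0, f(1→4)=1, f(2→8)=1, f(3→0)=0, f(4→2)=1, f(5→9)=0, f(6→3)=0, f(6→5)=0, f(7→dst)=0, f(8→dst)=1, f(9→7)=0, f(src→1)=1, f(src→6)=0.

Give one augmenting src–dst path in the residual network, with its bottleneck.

Residual along src→6→3→0→7→dst: src→6: 1, 6→3: 1, 3→0: 1, 0→7: 1, 7→dst: 1.
Bottleneck = min = 1.

src→6→3→0→7→dst, bottleneck 1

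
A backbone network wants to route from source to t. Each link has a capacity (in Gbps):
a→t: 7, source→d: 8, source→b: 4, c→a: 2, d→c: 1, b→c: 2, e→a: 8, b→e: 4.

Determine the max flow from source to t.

Augment source→d→c→a→t: bottleneck 1. Total 1.
Augment source→b→e→a→t: bottleneck 4. Total 5.
No augmenting path remains in the residual graph.

5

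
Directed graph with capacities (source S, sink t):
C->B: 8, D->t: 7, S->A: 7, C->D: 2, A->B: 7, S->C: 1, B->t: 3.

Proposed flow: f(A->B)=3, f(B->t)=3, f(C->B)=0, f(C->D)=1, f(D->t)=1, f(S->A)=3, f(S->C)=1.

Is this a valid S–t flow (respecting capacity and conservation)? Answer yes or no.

Every edge has 0 ≤ f(e) ≤ cap(e).
At each intermediate node, inflow equals outflow.

Yes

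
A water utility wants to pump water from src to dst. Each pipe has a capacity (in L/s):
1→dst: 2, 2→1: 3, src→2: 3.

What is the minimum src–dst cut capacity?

2

Max flow = 2 (via 1 augmenting path).
In the residual at optimum, the set reachable from src is {1, 2, src}.
Cut edges: 1→dst (cap 2). Sum = 2.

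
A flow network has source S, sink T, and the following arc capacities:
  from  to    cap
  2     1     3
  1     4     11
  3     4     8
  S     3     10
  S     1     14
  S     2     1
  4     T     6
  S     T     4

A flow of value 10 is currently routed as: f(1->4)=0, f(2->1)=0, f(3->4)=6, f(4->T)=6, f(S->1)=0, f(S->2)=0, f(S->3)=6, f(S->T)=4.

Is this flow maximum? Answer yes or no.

Yes

Residual reachable from S: {1, 2, 3, 4, S}; T is not reachable.
Saturated cut: S->T, 4->T with total capacity 10 = current flow value. Flow is maximum.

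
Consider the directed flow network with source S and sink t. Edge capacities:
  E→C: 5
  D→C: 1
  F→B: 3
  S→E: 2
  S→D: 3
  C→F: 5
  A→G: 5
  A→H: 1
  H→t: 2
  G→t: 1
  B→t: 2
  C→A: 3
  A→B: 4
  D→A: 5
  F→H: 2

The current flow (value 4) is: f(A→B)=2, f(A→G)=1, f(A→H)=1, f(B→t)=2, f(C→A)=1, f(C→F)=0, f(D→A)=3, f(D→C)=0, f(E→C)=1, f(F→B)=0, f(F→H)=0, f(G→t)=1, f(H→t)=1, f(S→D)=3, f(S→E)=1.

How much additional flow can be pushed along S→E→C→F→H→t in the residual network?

Residual capacities along the path: S→E: 1, E→C: 4, C→F: 5, F→H: 2, H→t: 1.
Minimum is 1.

1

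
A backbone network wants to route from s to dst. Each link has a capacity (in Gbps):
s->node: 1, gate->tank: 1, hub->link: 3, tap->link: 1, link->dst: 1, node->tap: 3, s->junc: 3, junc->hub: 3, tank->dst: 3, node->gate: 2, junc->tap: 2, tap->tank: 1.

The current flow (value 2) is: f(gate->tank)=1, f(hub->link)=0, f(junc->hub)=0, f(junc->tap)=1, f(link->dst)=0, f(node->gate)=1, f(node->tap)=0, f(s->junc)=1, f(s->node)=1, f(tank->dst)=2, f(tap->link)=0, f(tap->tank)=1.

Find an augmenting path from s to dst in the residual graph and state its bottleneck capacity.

s->junc->tap->link->dst, bottleneck 1

Residual along s->junc->tap->link->dst: s->junc: 2, junc->tap: 1, tap->link: 1, link->dst: 1.
Bottleneck = min = 1.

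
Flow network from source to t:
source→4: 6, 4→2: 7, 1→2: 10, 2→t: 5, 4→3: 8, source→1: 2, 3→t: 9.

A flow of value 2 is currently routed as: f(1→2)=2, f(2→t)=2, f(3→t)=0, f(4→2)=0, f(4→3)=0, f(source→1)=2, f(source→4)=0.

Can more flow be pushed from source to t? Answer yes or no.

Yes

Residual path source→4→2→t has bottleneck 3 > 0.
Pushing 3 along it raises the flow to 5, so the given flow is not maximum.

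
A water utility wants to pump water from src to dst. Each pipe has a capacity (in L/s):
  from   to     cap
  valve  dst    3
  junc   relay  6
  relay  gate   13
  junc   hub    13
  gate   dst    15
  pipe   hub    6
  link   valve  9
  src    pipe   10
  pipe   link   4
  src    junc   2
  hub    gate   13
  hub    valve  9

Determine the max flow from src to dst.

Augment src→pipe→link→valve→dst: bottleneck 3. Total 3.
Augment src→pipe→hub→gate→dst: bottleneck 6. Total 9.
Augment src→junc→hub→gate→dst: bottleneck 2. Total 11.
No augmenting path remains in the residual graph.

11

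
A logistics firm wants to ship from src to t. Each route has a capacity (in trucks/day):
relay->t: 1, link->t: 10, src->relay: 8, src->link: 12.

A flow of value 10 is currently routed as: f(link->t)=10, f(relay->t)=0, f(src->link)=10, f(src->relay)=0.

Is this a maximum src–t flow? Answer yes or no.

Residual path src->relay->t has bottleneck 1 > 0.
Pushing 1 along it raises the flow to 11, so the given flow is not maximum.

No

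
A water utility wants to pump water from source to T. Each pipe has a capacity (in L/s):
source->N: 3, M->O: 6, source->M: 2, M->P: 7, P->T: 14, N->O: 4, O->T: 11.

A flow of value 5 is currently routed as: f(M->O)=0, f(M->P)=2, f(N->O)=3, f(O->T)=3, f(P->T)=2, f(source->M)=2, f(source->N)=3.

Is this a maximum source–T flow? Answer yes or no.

Yes

Residual reachable from source: {source}; T is not reachable.
Saturated cut: source->M, source->N with total capacity 5 = current flow value. Flow is maximum.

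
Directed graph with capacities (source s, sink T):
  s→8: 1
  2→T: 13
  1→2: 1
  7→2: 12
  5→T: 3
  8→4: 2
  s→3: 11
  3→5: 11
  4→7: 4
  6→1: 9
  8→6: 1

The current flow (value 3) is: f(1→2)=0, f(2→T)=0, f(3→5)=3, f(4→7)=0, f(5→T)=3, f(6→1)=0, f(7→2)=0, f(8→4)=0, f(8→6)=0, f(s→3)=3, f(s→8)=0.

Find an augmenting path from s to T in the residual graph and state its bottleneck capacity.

Residual along s→8→4→7→2→T: s→8: 1, 8→4: 2, 4→7: 4, 7→2: 12, 2→T: 13.
Bottleneck = min = 1.

s→8→4→7→2→T, bottleneck 1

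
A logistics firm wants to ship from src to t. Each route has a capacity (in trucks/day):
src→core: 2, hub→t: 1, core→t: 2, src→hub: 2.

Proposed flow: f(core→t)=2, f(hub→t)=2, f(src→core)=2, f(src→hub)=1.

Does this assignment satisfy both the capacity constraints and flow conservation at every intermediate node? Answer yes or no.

Capacity violated on hub→t: flow 2 > capacity 1.

No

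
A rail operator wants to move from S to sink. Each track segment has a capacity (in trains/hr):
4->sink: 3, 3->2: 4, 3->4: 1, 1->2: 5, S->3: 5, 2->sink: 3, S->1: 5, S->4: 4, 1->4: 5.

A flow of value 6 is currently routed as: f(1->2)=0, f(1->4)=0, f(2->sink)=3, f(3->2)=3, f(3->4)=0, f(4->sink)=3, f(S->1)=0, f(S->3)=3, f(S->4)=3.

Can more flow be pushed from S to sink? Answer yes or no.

No

Residual reachable from S: {1, 2, 3, 4, S}; sink is not reachable.
Saturated cut: 2->sink, 4->sink with total capacity 6 = current flow value. Flow is maximum.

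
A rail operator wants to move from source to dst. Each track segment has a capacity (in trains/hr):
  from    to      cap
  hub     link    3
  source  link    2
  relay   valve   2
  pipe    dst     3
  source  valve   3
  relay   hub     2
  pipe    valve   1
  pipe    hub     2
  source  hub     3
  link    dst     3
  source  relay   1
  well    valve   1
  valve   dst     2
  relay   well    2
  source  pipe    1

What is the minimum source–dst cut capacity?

6

Max flow = 6 (via 4 augmenting paths).
In the residual at optimum, the set reachable from source is {hub, link, relay, source, valve, well}.
Cut edges: source->pipe (cap 1), link->dst (cap 3), valve->dst (cap 2). Sum = 6.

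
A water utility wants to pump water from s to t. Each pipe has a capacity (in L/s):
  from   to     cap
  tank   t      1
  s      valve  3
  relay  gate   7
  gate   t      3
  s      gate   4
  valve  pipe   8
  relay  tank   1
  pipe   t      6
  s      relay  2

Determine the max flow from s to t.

7

Augment s->gate->t: bottleneck 3. Total 3.
Augment s->relay->tank->t: bottleneck 1. Total 4.
Augment s->valve->pipe->t: bottleneck 3. Total 7.
No augmenting path remains in the residual graph.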